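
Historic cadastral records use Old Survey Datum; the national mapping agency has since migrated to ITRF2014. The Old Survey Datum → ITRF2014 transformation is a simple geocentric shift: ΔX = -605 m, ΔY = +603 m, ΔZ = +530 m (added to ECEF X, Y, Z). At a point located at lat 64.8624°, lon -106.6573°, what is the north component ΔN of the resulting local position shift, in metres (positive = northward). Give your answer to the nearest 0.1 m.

At φ = 64.8624°, λ = -106.6573°: sin φ = 0.905290, cos φ = 0.424794, sin λ = -0.958036, cos λ = -0.286647.
ΔN = −sin φ cos λ·ΔX − sin φ sin λ·ΔY + cos φ·ΔZ = −(0.905290)(-0.286647)(-605) − (0.905290)(-0.958036)(603) + (0.424794)(530) = 591.13 m.

ΔN = 591.1 m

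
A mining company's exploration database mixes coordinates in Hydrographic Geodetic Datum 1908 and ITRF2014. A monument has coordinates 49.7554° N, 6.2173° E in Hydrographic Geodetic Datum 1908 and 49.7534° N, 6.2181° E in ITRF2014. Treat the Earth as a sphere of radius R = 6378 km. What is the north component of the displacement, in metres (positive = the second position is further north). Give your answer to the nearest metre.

Δφ = 49.7534° − 49.7554° = -0.0020°; Δλ = 6.2181° − 6.2173° = +0.0008°.
1° along a meridian = πR/180 = 111317 m.
ΔN = Δφ × 111317 = -222.6 m; ΔE = Δλ × 111317 × cos(49.7554°) = +0.0008 × 111317 × 0.646052 = 57.5 m.

ΔN = -223 m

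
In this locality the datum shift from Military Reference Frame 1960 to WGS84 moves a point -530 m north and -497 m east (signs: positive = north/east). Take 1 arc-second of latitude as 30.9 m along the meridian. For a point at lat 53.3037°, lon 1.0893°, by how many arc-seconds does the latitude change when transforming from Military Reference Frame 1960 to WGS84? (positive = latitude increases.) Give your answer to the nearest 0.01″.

Δφ = -17.15″

1″ of latitude = 30.90 m, so Δφ = -530.0 / 30.90 = -17.152″.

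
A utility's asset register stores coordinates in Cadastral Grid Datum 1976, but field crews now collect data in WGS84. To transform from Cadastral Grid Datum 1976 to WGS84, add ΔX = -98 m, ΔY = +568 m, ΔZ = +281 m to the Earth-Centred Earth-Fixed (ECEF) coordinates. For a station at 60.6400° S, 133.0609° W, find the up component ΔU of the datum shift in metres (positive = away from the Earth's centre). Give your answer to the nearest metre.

The local up (radial) axis is (cos φ cos λ, cos φ sin λ, sin φ), giving ΔU = 32.807 − 203.471 − 244.907 = -415.57 m.

ΔU = -416 m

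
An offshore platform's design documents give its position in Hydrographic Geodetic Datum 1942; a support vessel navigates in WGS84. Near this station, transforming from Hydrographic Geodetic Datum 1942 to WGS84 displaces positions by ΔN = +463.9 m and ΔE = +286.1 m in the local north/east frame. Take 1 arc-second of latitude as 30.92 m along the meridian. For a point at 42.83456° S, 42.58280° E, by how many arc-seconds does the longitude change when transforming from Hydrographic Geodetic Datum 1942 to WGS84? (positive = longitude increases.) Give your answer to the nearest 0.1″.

Δλ = 12.6″

At latitude -42.83456°, cos φ = 0.733320.
1″ of longitude at this latitude = 30.92 × cos φ = 22.6743 m, so Δλ = 286.1 / 22.6743 = 12.618″.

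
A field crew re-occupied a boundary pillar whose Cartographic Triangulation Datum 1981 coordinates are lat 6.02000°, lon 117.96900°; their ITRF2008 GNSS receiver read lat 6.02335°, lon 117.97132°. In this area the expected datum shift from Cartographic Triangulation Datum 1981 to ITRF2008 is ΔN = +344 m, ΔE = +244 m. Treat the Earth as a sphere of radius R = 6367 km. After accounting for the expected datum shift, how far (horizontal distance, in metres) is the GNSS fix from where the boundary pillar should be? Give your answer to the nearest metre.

Observed coordinate differences: Δφ = +0.00335°, Δλ = +0.00232°.
Converting to metres (1° lat = 111125 m, cos φ = 0.994485): observed ΔN = 372.3 m, observed ΔE = 256.4 m.
Subtracting the expected shift leaves a residual of 372.3 − (344) = 28.3 m north and 256.4 − (244) = 12.4 m east.
Residual distance = √(28.3² + 12.4²) = 30.9 m.

31 m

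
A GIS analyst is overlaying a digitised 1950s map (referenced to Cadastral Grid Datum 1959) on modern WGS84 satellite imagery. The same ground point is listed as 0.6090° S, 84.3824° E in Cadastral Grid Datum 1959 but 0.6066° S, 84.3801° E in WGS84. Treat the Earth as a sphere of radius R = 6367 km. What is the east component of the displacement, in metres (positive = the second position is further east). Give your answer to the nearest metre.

ΔE = -256 m

Δφ = -0.6066° − -0.6090° = +0.0024°; Δλ = 84.3801° − 84.3824° = -0.0023°.
1° along a meridian = πR/180 = 111125 m.
ΔN = Δφ × 111125 = 266.7 m; ΔE = Δλ × 111125 × cos(-0.6090°) = -0.0023 × 111125 × 0.999944 = -255.6 m.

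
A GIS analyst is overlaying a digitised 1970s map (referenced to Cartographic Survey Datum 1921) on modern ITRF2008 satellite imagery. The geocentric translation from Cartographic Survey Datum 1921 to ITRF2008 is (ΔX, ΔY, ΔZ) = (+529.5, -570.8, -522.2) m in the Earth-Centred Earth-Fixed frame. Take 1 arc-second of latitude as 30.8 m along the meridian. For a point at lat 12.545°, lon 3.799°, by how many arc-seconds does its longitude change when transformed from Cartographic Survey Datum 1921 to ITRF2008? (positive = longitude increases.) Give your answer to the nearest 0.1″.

sin φ = 0.217206, cos φ = 0.976126, sin λ = 0.066256, cos λ = 0.997803.
East component: ΔE = −sin λ·ΔX + cos λ·ΔY = −(0.066256)(529.5) + (0.997803)(-570.8) = -604.63 m.
1° of latitude spans 3600 × 30.80 = 110880 m; at latitude φ, 1° of longitude spans that × cos φ = 108232.8 m, so Δλ = -604.63 / 108232.8 × 3600 = -20.111″.

Δλ = -20.1″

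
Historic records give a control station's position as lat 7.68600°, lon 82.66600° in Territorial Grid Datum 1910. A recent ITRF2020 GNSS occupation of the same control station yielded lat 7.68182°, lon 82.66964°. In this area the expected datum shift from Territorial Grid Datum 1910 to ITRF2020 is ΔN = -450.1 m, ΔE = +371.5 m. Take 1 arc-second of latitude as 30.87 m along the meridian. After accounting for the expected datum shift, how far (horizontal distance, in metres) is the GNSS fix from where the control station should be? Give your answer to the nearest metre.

Observed coordinate differences: Δφ = -0.00418°, Δλ = +0.00364°.
Converting to metres (1° lat = 111132 m, cos φ = 0.991016): observed ΔN = -464.5 m, observed ΔE = 400.9 m.
Subtracting the expected shift leaves a residual of -464.5 − (-450.1) = -14.4 m north and 400.9 − (371.5) = 29.4 m east.
Residual distance = √((-14.4)² + 29.4²) = 32.7 m.

33 m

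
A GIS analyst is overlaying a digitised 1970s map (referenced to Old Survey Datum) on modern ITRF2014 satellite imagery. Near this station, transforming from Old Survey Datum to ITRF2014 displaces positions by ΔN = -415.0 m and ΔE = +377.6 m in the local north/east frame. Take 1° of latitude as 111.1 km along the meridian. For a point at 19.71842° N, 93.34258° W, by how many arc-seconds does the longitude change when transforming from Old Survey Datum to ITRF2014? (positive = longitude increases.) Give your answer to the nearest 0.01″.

Δλ = 13.00″

At latitude 19.71842°, cos φ = 0.941362.
1° of longitude at this latitude = 111.1 × cos φ = 104.59 km, so Δλ = 377.6 / 104585.3 = 0.0036104° = 12.998″.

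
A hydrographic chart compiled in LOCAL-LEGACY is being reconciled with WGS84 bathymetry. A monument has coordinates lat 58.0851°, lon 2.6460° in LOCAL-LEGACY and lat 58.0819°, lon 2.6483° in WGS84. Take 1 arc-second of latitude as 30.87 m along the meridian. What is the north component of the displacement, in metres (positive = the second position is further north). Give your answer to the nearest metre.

ΔN = -356 m

Δφ = 58.0819° − 58.0851° = -0.0032°; Δλ = 2.6483° − 2.6460° = +0.0023°.
1° of latitude = 3600 × 30.87 = 111132 m.
ΔN = Δφ × 111132 = -355.6 m; ΔE = Δλ × 111132 × cos(58.0851°) = +0.0023 × 111132 × 0.528659 = 135.1 m.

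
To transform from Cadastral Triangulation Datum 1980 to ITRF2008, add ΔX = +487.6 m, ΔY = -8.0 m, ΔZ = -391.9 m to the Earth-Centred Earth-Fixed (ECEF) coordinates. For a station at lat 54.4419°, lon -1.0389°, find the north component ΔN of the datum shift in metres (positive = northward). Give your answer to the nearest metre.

The local north axis is (−sin φ cos λ, −sin φ sin λ, cos φ), giving ΔN = -396.610 − 0.118 − 227.901 = -624.63 m.

ΔN = -625 m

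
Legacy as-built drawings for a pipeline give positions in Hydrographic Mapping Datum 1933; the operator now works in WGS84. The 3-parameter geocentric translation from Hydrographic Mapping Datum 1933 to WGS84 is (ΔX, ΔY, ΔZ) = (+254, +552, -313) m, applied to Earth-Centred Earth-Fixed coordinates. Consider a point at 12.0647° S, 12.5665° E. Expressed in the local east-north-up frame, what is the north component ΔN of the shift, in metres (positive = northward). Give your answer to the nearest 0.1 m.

ΔN = -229.2 m

At φ = -12.0647°, λ = 12.5665°: sin φ = -0.209016, cos φ = 0.977912, sin λ = 0.217573, cos λ = 0.976044.
ΔN = −sin φ cos λ·ΔX − sin φ sin λ·ΔY + cos φ·ΔZ = −(-0.209016)(0.976044)(254) − (-0.209016)(0.217573)(552) + (0.977912)(-313) = -229.17 m.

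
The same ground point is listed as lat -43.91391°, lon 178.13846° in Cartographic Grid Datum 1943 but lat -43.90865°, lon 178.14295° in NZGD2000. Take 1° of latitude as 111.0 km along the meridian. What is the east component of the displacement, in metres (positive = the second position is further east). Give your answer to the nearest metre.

Δφ = -43.90865° − -43.91391° = +0.00526°; Δλ = 178.14295° − 178.13846° = +0.00449°.
ΔN = Δφ × 111000 = 583.9 m; ΔE = Δλ × 111000 × cos(-43.91391°) = +0.00449 × 111000 × 0.720383 = 359.0 m.

ΔE = 359 m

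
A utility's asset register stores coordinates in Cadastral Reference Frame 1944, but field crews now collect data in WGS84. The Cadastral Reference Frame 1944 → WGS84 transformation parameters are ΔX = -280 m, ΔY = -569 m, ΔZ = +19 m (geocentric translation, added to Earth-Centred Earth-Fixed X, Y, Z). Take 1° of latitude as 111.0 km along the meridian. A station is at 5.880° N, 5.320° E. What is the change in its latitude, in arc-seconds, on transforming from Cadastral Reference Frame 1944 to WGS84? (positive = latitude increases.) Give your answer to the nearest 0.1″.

Δφ = 1.7″

sin φ = 0.102445, cos φ = 0.994739, sin λ = 0.092718, cos λ = 0.995692.
North component: ΔN = −sin φ cos λ·ΔX − sin φ sin λ·ΔY + cos φ·ΔZ = −(0.102445)(0.995692)(-280) − (0.102445)(0.092718)(-569) + (0.994739)(19) = 52.87 m.
1° of latitude spans 111000 m, so Δφ = 52.87 / 111000 × 3600 = 1.715″.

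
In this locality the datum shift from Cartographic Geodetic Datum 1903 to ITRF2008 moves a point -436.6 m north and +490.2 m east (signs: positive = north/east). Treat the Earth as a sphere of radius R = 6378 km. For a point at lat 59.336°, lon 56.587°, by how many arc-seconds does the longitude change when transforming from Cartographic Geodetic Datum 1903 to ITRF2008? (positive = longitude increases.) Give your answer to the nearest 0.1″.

Δλ = 31.1″

At latitude 59.336°, cos φ = 0.510003.
One radian of longitude at latitude φ spans R cos φ, so Δλ = ΔE / (R cos φ) = 490.2 / (6378000 × 0.510003) = 1.5070e-04 rad = 31.084″.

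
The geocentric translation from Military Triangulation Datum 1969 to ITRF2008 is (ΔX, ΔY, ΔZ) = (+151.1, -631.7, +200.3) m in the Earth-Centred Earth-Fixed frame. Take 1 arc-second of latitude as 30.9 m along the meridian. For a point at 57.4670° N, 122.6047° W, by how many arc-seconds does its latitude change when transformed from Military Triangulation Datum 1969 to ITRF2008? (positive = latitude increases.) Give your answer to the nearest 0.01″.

Δφ = -8.81″

sin φ = 0.843082, cos φ = 0.537785, sin λ = -0.842408, cos λ = -0.538840.
North component: ΔN = −sin φ cos λ·ΔX − sin φ sin λ·ΔY + cos φ·ΔZ = −(0.843082)(-0.538840)(151.1) − (0.843082)(-0.842408)(-631.7) + (0.537785)(200.3) = -272.28 m.
1° of latitude spans 3600 × 30.90 = 111240 m, so Δφ = -272.28 / 111240 × 3600 = -8.812″.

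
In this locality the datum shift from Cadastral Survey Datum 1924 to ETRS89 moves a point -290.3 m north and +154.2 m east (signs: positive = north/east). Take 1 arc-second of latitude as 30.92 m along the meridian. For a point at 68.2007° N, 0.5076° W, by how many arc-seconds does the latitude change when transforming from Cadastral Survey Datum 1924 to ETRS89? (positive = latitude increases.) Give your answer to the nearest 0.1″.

Δφ = -9.4″

1″ of latitude = 30.92 m, so Δφ = -290.3 / 30.92 = -9.389″.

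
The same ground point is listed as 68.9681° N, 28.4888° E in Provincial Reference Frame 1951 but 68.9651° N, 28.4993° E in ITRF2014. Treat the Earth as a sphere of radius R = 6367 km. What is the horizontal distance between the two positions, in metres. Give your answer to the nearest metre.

Δφ = 68.9651° − 68.9681° = -0.0030°; Δλ = 28.4993° − 28.4888° = +0.0105°.
1° along a meridian = πR/180 = 111125 m.
ΔN = Δφ × 111125 = -333.4 m; ΔE = Δλ × 111125 × cos(68.9681°) = +0.0105 × 111125 × 0.358888 = 418.8 m.
Distance = √(ΔE² + ΔN²) = √(418.8² + (-333.4)²) = 535.3 m.

535 m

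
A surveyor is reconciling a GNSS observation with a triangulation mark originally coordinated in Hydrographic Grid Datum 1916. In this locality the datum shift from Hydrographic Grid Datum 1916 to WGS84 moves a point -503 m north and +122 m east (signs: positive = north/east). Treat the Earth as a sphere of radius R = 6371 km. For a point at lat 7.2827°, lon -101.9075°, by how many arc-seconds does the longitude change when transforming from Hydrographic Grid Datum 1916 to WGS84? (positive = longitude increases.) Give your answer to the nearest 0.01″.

Δλ = 3.98″

At latitude 7.2827°, cos φ = 0.991933.
One radian of longitude at latitude φ spans R cos φ, so Δλ = ΔE / (R cos φ) = 122.0 / (6371000 × 0.991933) = 1.9305e-05 rad = 3.982″.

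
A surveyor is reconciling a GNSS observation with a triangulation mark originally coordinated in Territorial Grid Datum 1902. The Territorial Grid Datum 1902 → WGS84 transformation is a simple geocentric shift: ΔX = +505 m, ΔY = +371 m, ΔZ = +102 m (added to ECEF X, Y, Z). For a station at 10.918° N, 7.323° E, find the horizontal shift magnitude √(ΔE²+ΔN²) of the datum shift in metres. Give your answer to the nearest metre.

304 m

At φ = 10.918°, λ = 7.323°: sin φ = 0.189404, cos φ = 0.981899, sin λ = 0.127463, cos λ = 0.991843.
ΔE = −sin λ·ΔX + cos λ·ΔY = −(0.127463)·(505) + (0.991843)·(371) = 303.61 m.
ΔN = −sin φ cos λ·ΔX − sin φ sin λ·ΔY + cos φ·ΔZ = −(0.189404)(0.991843)(505) − (0.189404)(0.127463)(371) + (0.981899)(102) = -3.67 m.
Horizontal magnitude = √(ΔE² + ΔN²) = √(303.61² + (-3.67)²) = 303.63 m.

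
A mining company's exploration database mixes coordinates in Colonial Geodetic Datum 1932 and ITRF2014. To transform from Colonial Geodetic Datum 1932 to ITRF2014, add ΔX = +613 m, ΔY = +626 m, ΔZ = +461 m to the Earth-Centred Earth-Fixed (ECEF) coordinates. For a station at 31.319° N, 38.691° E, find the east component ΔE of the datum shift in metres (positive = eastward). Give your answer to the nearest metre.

ΔE = 105 m

The local east axis at (φ, λ) is (−sin λ, cos λ, 0), so ΔE = −sin(38.691°)·613 + cos(38.691°)·626 = 105.41 m.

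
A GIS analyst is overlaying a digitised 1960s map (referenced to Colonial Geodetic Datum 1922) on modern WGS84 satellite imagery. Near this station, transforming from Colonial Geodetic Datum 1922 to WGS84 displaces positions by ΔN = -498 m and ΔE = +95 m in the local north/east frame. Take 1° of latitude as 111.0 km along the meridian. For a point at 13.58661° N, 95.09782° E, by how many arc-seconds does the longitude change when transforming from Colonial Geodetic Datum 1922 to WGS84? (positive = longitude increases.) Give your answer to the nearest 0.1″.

Δλ = 3.2″

At latitude 13.58661°, cos φ = 0.972016.
1° of longitude at this latitude = 111.0 × cos φ = 107.89 km, so Δλ = 95.0 / 107893.8 = 0.0008805° = 3.170″.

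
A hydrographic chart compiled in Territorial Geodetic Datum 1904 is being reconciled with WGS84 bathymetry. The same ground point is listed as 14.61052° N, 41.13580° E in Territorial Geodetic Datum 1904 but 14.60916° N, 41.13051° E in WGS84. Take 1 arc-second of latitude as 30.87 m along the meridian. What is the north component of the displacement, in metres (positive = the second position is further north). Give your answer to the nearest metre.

Δφ = 14.60916° − 14.61052° = -0.00136°; Δλ = 41.13051° − 41.13580° = -0.00529°.
1° of latitude = 3600 × 30.87 = 111132 m.
ΔN = Δφ × 111132 = -151.1 m; ΔE = Δλ × 111132 × cos(14.61052°) = -0.00529 × 111132 × 0.967663 = -568.9 m.

ΔN = -151 m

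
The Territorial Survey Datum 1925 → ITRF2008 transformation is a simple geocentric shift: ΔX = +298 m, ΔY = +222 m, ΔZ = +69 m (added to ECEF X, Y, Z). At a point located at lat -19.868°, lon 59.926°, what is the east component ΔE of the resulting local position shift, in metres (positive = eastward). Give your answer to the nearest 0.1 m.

The local east axis at (φ, λ) is (−sin λ, cos λ, 0), so ΔE = −sin(59.926°)·298 + cos(59.926°)·222 = -146.63 m.

ΔE = -146.6 m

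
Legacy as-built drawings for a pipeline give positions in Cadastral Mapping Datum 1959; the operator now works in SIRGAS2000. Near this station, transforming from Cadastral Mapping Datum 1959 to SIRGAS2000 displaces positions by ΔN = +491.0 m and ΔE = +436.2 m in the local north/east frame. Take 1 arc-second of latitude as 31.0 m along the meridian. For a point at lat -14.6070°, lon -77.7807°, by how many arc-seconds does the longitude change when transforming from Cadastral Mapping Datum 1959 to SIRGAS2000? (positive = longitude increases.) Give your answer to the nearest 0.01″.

At latitude -14.6070°, cos φ = 0.967678.
1″ of longitude at this latitude = 31.00 × cos φ = 29.9980 m, so Δλ = 436.2 / 29.9980 = 14.541″.

Δλ = 14.54″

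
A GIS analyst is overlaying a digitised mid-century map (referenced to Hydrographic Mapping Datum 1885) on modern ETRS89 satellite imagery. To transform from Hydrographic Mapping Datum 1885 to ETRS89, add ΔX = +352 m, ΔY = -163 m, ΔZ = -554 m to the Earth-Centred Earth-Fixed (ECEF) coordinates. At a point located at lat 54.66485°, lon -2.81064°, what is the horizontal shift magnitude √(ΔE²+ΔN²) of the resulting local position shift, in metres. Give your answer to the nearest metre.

631 m

The local east axis at (φ, λ) is (−sin λ, cos λ, 0), so ΔE = −sin(-2.81064°)·352 + cos(-2.81064°)·(-163) = -145.54 m.
The local north axis is (−sin φ cos λ, −sin φ sin λ, cos φ), giving ΔN = -286.810 − 6.520 − 320.410 = -613.74 m.
Horizontal magnitude = √(ΔE² + ΔN²) = √((-145.54)² + (-613.74)²) = 630.76 m.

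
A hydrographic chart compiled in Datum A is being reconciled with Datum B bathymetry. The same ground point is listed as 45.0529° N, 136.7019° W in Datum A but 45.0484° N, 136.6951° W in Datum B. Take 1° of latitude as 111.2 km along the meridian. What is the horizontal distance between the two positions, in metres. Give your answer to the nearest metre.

Δφ = 45.0484° − 45.0529° = -0.0045°; Δλ = -136.6951° − -136.7019° = +0.0068°.
ΔN = Δφ × 111200 = -500.4 m; ΔE = Δλ × 111200 × cos(45.0529°) = +0.0068 × 111200 × 0.706454 = 534.2 m.
Distance = √(ΔE² + ΔN²) = √(534.2² + (-500.4)²) = 732.0 m.

732 m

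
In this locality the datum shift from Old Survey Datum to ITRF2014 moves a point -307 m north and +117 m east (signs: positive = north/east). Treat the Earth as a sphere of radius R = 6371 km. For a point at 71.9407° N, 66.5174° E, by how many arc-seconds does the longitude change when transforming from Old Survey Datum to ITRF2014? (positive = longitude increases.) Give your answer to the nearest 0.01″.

Δλ = 12.22″

At latitude 71.9407°, cos φ = 0.310001.
One radian of longitude at latitude φ spans R cos φ, so Δλ = ΔE / (R cos φ) = 117.0 / (6371000 × 0.310001) = 5.9240e-05 rad = 12.219″.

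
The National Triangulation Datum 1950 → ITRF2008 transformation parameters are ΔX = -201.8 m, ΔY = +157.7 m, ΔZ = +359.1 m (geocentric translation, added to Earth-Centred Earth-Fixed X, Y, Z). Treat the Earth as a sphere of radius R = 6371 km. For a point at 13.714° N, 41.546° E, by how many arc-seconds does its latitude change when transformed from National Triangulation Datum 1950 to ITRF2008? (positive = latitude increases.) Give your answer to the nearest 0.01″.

sin φ = 0.237076, cos φ = 0.971491, sin λ = 0.663221, cos λ = 0.748423.
North component: ΔN = −sin φ cos λ·ΔX − sin φ sin λ·ΔY + cos φ·ΔZ = −(0.237076)(0.748423)(-201.8) − (0.237076)(0.663221)(157.7) + (0.971491)(359.1) = 359.87 m.
1° of latitude spans πR/180 = 111195 m, so Δφ = 359.87 / 111195 × 3600 = 11.651″.

Δφ = 11.65″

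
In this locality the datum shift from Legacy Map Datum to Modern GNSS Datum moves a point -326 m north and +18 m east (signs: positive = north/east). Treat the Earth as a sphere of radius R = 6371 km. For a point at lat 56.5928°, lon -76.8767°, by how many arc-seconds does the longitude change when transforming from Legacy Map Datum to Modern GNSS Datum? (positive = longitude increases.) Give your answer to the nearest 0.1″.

Δλ = 1.1″

At latitude 56.5928°, cos φ = 0.550586.
One radian of longitude at latitude φ spans R cos φ, so Δλ = ΔE / (R cos φ) = 18.0 / (6371000 × 0.550586) = 5.1314e-06 rad = 1.058″.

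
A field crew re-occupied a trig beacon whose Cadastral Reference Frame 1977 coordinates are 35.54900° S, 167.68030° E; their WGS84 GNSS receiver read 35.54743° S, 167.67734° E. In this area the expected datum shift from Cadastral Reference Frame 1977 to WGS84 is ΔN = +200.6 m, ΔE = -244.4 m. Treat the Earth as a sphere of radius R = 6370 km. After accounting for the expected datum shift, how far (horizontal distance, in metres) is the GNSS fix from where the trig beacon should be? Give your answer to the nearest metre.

35 m

Observed coordinate differences: Δφ = +0.00157°, Δλ = -0.00296°.
Converting to metres (1° lat = 111177 m, cos φ = 0.813619): observed ΔN = 174.5 m, observed ΔE = -267.7 m.
Subtracting the expected shift leaves a residual of 174.5 − (200.6) = -26.1 m north and -267.7 − (-244.4) = -23.3 m east.
Residual distance = √((-26.1)² + (-23.3)²) = 35.0 m.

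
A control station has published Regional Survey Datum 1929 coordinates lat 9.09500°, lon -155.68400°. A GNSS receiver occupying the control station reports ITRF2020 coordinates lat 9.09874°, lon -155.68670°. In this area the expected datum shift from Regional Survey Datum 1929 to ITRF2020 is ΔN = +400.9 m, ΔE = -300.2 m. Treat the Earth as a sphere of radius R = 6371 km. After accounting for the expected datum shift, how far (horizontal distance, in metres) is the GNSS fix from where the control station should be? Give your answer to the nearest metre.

15 m

Observed coordinate differences: Δφ = +0.00374°, Δλ = -0.00270°.
Converting to metres (1° lat = 111195 m, cos φ = 0.987428): observed ΔN = 415.9 m, observed ΔE = -296.5 m.
Subtracting the expected shift leaves a residual of 415.9 − (400.9) = 15.0 m north and -296.5 − (-300.2) = 3.7 m east.
Residual distance = √(15.0² + 3.7²) = 15.4 m.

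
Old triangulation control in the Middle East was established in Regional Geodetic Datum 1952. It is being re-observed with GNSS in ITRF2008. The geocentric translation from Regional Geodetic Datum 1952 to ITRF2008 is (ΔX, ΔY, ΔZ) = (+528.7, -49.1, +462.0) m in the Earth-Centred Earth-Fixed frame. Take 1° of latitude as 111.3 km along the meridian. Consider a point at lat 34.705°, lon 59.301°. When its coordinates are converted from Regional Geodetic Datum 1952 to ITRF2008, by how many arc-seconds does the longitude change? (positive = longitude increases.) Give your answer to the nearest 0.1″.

sin φ = 0.569351, cos φ = 0.822094, sin λ = 0.859861, cos λ = 0.510528.
East component: ΔE = −sin λ·ΔX + cos λ·ΔY = −(0.859861)(528.7) + (0.510528)(-49.1) = -479.68 m.
1° of latitude spans 111300 m; at latitude φ, 1° of longitude spans that × cos φ = 91499.1 m, so Δλ = -479.68 / 91499.1 × 3600 = -18.873″.

Δλ = -18.9″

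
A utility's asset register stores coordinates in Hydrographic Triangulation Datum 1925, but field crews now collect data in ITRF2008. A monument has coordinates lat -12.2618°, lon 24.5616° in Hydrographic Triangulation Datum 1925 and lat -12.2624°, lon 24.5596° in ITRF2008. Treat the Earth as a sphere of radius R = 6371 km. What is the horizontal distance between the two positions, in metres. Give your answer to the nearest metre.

Δφ = -12.2624° − -12.2618° = -0.0006°; Δλ = 24.5596° − 24.5616° = -0.0020°.
1° along a meridian = πR/180 = 111195 m.
ΔN = Δφ × 111195 = -66.7 m; ΔE = Δλ × 111195 × cos(-12.2618°) = -0.0020 × 111195 × 0.977187 = -217.3 m.
Distance = √(ΔE² + ΔN²) = √((-217.3)² + (-66.7)²) = 227.3 m.

227 m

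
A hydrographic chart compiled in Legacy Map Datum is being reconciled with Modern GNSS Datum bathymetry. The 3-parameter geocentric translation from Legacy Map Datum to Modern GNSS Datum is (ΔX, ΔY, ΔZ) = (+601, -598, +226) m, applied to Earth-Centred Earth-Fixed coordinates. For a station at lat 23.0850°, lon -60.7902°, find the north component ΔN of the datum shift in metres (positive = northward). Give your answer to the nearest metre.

ΔN = -112 m

At φ = 23.0850°, λ = -60.7902°: sin φ = 0.392096, cos φ = 0.919924, sin λ = -0.872839, cos λ = 0.488009.
ΔN = −sin φ cos λ·ΔX − sin φ sin λ·ΔY + cos φ·ΔZ = −(0.392096)(0.488009)(601) − (0.392096)(-0.872839)(-598) + (0.919924)(226) = -111.75 m.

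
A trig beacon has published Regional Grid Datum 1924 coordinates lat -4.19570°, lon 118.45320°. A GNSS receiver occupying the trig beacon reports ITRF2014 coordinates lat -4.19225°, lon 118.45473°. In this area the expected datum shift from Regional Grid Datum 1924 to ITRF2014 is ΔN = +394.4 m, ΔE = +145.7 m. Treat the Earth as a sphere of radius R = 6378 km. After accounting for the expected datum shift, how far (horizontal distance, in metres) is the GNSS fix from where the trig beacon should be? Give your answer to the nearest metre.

26 m

Observed coordinate differences: Δφ = +0.00345°, Δλ = +0.00153°.
Converting to metres (1° lat = 111317 m, cos φ = 0.997320): observed ΔN = 384.0 m, observed ΔE = 169.9 m.
Subtracting the expected shift leaves a residual of 384.0 − (394.4) = -10.4 m north and 169.9 − (145.7) = 24.2 m east.
Residual distance = √((-10.4)² + 24.2²) = 26.3 m.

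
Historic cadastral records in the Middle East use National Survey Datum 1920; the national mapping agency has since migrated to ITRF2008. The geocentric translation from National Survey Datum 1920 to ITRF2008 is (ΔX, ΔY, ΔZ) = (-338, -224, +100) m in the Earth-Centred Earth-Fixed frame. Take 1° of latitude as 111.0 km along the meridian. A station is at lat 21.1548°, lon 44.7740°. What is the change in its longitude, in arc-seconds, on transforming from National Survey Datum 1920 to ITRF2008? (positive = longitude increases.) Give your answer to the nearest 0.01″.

Δλ = 2.75″

sin φ = 0.360889, cos φ = 0.932609, sin λ = 0.704312, cos λ = 0.709890.
East component: ΔE = −sin λ·ΔX + cos λ·ΔY = −(0.704312)(-338) + (0.709890)(-224) = 79.04 m.
1° of latitude spans 111000 m; at latitude φ, 1° of longitude spans that × cos φ = 103519.6 m, so Δλ = 79.04 / 103519.6 × 3600 = 2.749″.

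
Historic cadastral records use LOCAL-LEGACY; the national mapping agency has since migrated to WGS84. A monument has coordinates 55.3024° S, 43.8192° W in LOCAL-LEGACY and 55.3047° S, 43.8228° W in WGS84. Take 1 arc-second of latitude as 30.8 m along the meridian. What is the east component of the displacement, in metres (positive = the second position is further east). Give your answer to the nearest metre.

Δφ = -55.3047° − -55.3024° = -0.0023°; Δλ = -43.8228° − -43.8192° = -0.0036°.
1° of latitude = 3600 × 30.80 = 110880 m.
ΔN = Δφ × 110880 = -255.0 m; ΔE = Δλ × 110880 × cos(-55.3024°) = -0.0036 × 110880 × 0.569245 = -227.2 m.

ΔE = -227 m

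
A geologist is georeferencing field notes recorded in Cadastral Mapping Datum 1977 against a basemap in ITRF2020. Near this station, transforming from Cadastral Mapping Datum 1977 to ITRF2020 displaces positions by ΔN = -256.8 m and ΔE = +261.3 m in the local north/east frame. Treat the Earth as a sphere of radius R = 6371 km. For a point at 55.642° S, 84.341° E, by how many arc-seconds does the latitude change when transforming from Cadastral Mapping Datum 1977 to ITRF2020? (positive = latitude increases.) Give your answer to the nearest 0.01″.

On a sphere of radius R, 1 rad of latitude = R, so Δφ = ΔN / R = -256.8 / 6371000 = -4.0308e-05 rad = -8.314″.

Δφ = -8.31″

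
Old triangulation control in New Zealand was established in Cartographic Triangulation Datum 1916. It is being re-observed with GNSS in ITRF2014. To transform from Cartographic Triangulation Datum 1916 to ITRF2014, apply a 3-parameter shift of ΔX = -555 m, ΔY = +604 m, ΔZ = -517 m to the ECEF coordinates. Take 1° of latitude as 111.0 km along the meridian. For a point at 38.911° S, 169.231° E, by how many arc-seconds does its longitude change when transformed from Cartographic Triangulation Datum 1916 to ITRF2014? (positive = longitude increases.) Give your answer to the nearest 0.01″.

Δλ = -20.41″

sin φ = -0.628112, cos φ = 0.778123, sin λ = 0.186850, cos λ = -0.982388.
East component: ΔE = −sin λ·ΔX + cos λ·ΔY = −(0.186850)(-555) + (-0.982388)(604) = -489.66 m.
1° of latitude spans 111000 m; at latitude φ, 1° of longitude spans that × cos φ = 86371.6 m, so Δλ = -489.66 / 86371.6 × 3600 = -20.409″.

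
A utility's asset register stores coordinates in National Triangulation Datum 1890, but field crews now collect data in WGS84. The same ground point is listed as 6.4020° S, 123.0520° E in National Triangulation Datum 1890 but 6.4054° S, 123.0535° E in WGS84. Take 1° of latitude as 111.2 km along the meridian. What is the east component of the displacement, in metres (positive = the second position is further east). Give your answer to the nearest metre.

Δφ = -6.4054° − -6.4020° = -0.0034°; Δλ = 123.0535° − 123.0520° = +0.0015°.
ΔN = Δφ × 111200 = -378.1 m; ΔE = Δλ × 111200 × cos(-6.4020°) = +0.0015 × 111200 × 0.993764 = 165.8 m.

ΔE = 166 m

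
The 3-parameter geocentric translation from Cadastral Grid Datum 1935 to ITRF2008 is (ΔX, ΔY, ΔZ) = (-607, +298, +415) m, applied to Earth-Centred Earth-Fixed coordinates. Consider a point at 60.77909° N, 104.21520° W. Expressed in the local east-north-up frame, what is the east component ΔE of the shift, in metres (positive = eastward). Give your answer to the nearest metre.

ΔE = -662 m

The local east axis at (φ, λ) is (−sin λ, cos λ, 0), so ΔE = −sin(-104.21520°)·(-607) + cos(-104.21520°)·298 = -661.59 m.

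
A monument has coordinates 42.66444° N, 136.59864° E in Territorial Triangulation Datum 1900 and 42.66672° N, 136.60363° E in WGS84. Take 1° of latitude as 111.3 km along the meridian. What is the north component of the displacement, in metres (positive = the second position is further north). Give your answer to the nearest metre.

Δφ = 42.66672° − 42.66444° = +0.00228°; Δλ = 136.60363° − 136.59864° = +0.00499°.
ΔN = Δφ × 111300 = 253.8 m; ΔE = Δλ × 111300 × cos(42.66444°) = +0.00499 × 111300 × 0.735335 = 408.4 m.

ΔN = 254 m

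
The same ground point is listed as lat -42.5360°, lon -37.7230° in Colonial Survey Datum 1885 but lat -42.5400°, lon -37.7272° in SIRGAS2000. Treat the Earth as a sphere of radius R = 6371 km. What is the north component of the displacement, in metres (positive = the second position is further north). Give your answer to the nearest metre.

ΔN = -445 m

Δφ = -42.5400° − -42.5360° = -0.0040°; Δλ = -37.7272° − -37.7230° = -0.0042°.
1° along a meridian = πR/180 = 111195 m.
ΔN = Δφ × 111195 = -444.8 m; ΔE = Δλ × 111195 × cos(-42.5360°) = -0.0042 × 111195 × 0.736853 = -344.1 m.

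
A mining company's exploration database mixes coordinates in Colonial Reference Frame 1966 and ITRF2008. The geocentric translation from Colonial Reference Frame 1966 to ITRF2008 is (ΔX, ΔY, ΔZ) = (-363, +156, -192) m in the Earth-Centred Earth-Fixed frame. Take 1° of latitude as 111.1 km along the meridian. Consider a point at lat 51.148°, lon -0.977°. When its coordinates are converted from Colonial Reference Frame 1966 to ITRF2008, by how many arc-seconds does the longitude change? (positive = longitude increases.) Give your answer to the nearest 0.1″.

sin φ = 0.778769, cos φ = 0.627311, sin λ = -0.017051, cos λ = 0.999855.
East component: ΔE = −sin λ·ΔX + cos λ·ΔY = −(-0.017051)(-363) + (0.999855)(156) = 149.79 m.
1° of latitude spans 111100 m; at latitude φ, 1° of longitude spans that × cos φ = 69694.2 m, so Δλ = 149.79 / 69694.2 × 3600 = 7.737″.

Δλ = 7.7″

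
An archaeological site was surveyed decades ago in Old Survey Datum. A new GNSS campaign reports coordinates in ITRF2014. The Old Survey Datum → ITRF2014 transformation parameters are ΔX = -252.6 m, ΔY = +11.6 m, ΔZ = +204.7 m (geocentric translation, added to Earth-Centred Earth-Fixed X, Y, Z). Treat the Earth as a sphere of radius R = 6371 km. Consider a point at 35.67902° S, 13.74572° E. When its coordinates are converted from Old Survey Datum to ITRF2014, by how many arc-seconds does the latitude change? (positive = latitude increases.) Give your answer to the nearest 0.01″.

sin φ = -0.583244, cos φ = 0.812297, sin λ = 0.237613, cos λ = 0.971360.
North component: ΔN = −sin φ cos λ·ΔX − sin φ sin λ·ΔY + cos φ·ΔZ = −(-0.583244)(0.971360)(-252.6) − (-0.583244)(0.237613)(11.6) + (0.812297)(204.7) = 24.78 m.
1° of latitude spans πR/180 = 111195 m, so Δφ = 24.78 / 111195 × 3600 = 0.802″.

Δφ = 0.80″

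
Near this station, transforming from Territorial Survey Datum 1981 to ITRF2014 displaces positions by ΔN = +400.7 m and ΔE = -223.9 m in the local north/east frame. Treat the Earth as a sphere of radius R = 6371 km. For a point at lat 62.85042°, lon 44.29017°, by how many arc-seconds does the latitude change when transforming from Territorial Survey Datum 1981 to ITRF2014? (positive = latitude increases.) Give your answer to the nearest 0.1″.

Δφ = 13.0″

On a sphere of radius R, 1 rad of latitude = R, so Δφ = ΔN / R = 400.7 / 6371000 = 6.2894e-05 rad = 12.973″.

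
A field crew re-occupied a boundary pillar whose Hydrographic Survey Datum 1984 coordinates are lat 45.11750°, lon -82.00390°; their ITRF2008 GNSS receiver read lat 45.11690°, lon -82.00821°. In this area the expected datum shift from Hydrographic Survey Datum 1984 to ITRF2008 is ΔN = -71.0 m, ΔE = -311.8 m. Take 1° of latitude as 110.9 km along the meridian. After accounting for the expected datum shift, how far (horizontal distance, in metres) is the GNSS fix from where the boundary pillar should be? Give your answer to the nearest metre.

Observed coordinate differences: Δφ = -0.00060°, Δλ = -0.00431°.
Converting to metres (1° lat = 110900 m, cos φ = 0.705655): observed ΔN = -66.5 m, observed ΔE = -337.3 m.
Subtracting the expected shift leaves a residual of -66.5 − (-71.0) = 4.5 m north and -337.3 − (-311.8) = -25.5 m east.
Residual distance = √(4.5² + (-25.5)²) = 25.9 m.

26 m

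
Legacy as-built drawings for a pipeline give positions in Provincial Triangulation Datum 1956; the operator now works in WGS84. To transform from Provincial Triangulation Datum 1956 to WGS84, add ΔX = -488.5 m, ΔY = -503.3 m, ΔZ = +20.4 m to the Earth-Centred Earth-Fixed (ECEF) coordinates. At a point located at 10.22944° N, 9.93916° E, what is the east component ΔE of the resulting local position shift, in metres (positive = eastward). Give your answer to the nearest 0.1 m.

ΔE = -411.4 m

At φ = 10.22944°, λ = 9.93916°: sin φ = 0.177590, cos φ = 0.984104, sin λ = 0.172602, cos λ = 0.984992.
ΔE = −sin λ·ΔX + cos λ·ΔY = −(0.172602)·(-488.5) + (0.984992)·(-503.3) = -411.43 m.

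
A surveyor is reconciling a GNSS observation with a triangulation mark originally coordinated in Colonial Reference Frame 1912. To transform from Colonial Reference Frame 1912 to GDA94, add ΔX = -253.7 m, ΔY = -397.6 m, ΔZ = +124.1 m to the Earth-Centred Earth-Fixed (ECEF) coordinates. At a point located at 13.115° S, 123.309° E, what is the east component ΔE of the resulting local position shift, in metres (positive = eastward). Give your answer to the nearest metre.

At φ = -13.115°, λ = 123.309°: sin φ = -0.226906, cos φ = 0.973917, sin λ = 0.835721, cos λ = -0.549154.
ΔE = −sin λ·ΔX + cos λ·ΔY = −(0.835721)·(-253.7) + (-0.549154)·(-397.6) = 430.37 m.

ΔE = 430 m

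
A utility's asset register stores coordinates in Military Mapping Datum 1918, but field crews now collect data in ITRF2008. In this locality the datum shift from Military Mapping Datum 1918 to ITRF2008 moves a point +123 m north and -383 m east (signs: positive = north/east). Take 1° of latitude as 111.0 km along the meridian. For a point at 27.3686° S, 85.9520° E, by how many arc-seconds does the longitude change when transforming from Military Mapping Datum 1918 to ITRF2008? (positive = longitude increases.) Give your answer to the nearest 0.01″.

At latitude -27.3686°, cos φ = 0.888067.
1° of longitude at this latitude = 111.0 × cos φ = 98.58 km, so Δλ = -383.0 / 98575.5 = -0.0038853° = -13.987″.

Δλ = -13.99″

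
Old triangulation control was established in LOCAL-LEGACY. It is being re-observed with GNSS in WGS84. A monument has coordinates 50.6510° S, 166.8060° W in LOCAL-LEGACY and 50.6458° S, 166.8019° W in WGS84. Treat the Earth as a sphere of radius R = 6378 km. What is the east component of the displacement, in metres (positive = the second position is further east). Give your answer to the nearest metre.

ΔE = 289 m

Δφ = -50.6458° − -50.6510° = +0.0052°; Δλ = -166.8019° − -166.8060° = +0.0041°.
1° along a meridian = πR/180 = 111317 m.
ΔN = Δφ × 111317 = 578.8 m; ΔE = Δλ × 111317 × cos(-50.6510°) = +0.0041 × 111317 × 0.634042 = 289.4 m.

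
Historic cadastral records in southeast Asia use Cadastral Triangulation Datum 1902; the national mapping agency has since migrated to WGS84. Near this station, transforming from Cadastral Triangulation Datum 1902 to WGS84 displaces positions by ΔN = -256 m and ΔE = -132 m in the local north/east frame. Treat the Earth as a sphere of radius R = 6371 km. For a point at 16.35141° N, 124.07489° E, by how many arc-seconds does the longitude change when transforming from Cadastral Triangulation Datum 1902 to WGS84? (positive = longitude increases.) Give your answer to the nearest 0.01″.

At latitude 16.35141°, cos φ = 0.959553.
One radian of longitude at latitude φ spans R cos φ, so Δλ = ΔE / (R cos φ) = -132.0 / (6371000 × 0.959553) = -2.1592e-05 rad = -4.454″.

Δλ = -4.45″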